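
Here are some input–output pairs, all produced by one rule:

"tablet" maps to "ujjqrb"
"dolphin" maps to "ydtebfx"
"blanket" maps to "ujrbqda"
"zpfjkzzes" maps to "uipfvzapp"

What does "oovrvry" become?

The rule is to shift every letter 10 places backward in the alphabet (wrapping around), then move the last 2 characters to the front (rotate right by 2).
For "oovrvry", step one produces "eelhlho"; step two turns that into "hoeelhl".

hoeelhl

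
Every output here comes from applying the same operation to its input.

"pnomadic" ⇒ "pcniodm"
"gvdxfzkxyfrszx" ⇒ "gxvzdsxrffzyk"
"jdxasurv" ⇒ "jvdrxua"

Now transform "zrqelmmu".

The transformation: take characters alternately from the front and the back (1st, last, 2nd, 2nd-last, ...), then delete the last character.
Starting from "zrqelmmu": after the first operation, "zurmqmel"; after the second, "zurmqme".

zurmqme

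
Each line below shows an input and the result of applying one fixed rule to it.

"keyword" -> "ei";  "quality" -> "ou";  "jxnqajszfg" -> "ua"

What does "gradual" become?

auou

The pattern: shift every letter 6 places backward in the alphabet (wrapping around), then keep only the vowels.
On "gradual" that produces "auou".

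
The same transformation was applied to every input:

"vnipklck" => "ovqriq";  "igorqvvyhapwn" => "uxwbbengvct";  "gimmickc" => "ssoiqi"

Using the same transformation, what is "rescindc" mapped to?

The rule is to shift every letter 6 places forward in the alphabet (wrapping around), then delete the first 2 characters.
"rescindc" → "xkyiotji" → "yiotji".

yiotji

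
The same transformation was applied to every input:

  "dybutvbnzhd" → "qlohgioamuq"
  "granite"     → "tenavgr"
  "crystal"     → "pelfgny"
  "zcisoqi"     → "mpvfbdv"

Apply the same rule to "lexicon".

yrkvpba

In each case the input is transformed by: shift every letter 13 places forward in the alphabet (wrapping around) — i.e. ROT13.
"lexicon" → "yrkvpba".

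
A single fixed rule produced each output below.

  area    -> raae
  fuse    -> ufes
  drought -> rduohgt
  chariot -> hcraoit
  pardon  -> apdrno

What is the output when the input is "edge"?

deeg

The rule is to swap each adjacent pair of characters (1↔2, 3↔4, ...).
Applying that to "edge" gives "deeg".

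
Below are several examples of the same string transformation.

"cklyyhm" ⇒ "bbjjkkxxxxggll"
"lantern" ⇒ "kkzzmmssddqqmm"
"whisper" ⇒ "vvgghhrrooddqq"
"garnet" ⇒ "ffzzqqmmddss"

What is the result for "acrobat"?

zzbbqqnnaazzss

The transformation: shift every letter 1 place backward in the alphabet (wrapping around), then double every character.
For "acrobat" the result is "zzbbqqnnaazzss".
(Check on "whisper": → "vghrodq" → "vvgghhrrooddqq" ✓)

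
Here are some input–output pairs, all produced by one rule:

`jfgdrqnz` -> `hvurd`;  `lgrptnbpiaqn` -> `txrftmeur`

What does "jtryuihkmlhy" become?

Looking at the pairs, the operation is to shift every letter 4 places forward in the alphabet (wrapping around), then delete the first 3 characters.
Starting from "jtryuihkmlhy": after the first operation, "nxvcymloqplc"; after the second, "cymloqplc".

cymloqplc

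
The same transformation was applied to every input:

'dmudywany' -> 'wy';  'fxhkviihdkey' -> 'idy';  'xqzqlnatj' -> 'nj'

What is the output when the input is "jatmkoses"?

os

Rule — keep one character in every 3, starting at position 3 (positions 3rd, 6th, 9th, ...), then delete the first character.
On "jatmkoses": the first step gives "tos", and the second then gives "os".
(Check on "xqzqlnatj": → "znj" → "nj" ✓)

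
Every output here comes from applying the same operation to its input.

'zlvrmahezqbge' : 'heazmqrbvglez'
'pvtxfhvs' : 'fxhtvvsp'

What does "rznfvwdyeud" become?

What's happening: take characters alternately from the front and the back (1st, last, 2nd, 2nd-last, ...), then reverse the string.
On "rznfvwdyeud": the first step gives "rdzunefyvdw", and the second then gives "wdvyfenuzdr".

wdvyfenuzdr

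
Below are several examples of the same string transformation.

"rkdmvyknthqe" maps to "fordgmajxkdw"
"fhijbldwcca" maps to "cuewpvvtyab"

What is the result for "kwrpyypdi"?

irriwbdpk

What's happening: shift every letter 7 places backward in the alphabet (wrapping around), then move the first 3 characters to the end (rotate left by 3).
Working it through for "kwrpyypdi": intermediate "dpkirriwb", final "irriwbdpk".
(Check on "fhijbldwcca": → "yabcuewpvvt" → "cuewpvvtyab" ✓)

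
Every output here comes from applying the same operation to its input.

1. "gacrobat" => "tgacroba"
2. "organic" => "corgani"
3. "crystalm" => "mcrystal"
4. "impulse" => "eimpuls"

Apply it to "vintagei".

ivintage

What's happening: move the last character to the front.
On "vintagei" that produces "ivintage".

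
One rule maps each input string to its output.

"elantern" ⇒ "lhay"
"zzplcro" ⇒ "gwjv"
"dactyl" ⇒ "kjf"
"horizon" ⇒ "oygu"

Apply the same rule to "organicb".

Each output is the input with this applied: keep every other character starting from the first (positions 1st, 3rd, 5th, ...), then shift every letter 7 places forward in the alphabet (wrapping around).
For "organicb" the result is "vnuj".

vnuj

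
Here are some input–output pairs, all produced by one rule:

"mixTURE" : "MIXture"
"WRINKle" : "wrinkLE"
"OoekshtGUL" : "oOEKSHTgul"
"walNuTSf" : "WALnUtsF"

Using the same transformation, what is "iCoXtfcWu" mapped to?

Each output is the input with this applied: flip the case of every letter.
Doing the same to "iCoXtfcWu": "IcOxTFCwU".

IcOxTFCwU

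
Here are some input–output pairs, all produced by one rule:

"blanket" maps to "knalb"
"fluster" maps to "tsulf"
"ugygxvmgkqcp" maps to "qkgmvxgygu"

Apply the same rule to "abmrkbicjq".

Looking at the pairs, the operation is to reverse the string, then delete the first 2 characters.
On "abmrkbicjq": the first step gives "qjcibkrmba", and the second then gives "cibkrmba".

cibkrmba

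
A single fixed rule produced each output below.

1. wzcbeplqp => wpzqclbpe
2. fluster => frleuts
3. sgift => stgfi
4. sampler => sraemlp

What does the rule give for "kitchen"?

What's happening: take characters alternately from the front and the back (1st, last, 2nd, 2nd-last, ...).
So "kitchen" becomes "kniethc".

kniethc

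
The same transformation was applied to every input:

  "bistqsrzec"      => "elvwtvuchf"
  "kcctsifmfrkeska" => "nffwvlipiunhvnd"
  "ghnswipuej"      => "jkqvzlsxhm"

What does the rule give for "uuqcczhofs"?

The transformation: shift every letter 3 places forward in the alphabet (wrapping around).
For "uuqcczhofs" the result is "xxtffckriv".

xxtffckriv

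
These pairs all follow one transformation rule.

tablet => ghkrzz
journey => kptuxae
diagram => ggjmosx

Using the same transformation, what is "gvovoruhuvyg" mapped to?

mmnuuxaabbbe

What's happening: sort the characters into alphabetical order, then shift every letter 6 places forward in the alphabet (wrapping around).
Starting from "gvovoruhuvyg": after the first operation, "gghooruuvvvy"; after the second, "mmnuuxaabbbe".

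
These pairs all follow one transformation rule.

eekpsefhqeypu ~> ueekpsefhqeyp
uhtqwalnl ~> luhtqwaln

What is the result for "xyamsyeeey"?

yxyamsyeee

What's happening: move the last character to the front.
Applying that to "xyamsyeeey" gives "yxyamsyeee".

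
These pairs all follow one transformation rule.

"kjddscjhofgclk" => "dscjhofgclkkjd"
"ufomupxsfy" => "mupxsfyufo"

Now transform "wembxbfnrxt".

bxbfnrxtwem

Rule — move the first 3 characters to the end (rotate left by 3).
On "wembxbfnrxt" that produces "bxbfnrxtwem".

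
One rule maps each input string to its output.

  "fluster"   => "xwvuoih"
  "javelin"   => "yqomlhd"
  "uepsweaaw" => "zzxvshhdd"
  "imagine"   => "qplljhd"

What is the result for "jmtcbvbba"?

Looking at the pairs, the operation is to shift every letter 3 places forward in the alphabet (wrapping around), then sort the characters into reverse alphabetical order.
For "jmtcbvbba" the result is "ywpmfeeed".

ywpmfeeed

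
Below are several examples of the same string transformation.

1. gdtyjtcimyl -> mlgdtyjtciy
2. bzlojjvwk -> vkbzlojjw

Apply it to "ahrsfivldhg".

Rule — move the last 2 characters to the front (rotate right by 2), then swap the first and last characters.
"ahrsfivldhg" → "hgahrsfivld" → "dgahrsfivlh".

dgahrsfivlh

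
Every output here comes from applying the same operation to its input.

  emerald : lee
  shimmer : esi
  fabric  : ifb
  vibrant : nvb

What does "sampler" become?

esm

In each case the input is transformed by: move the last 3 characters to the front (rotate right by 3), then keep every other character starting from the second (positions 2nd, 4th, 6th, ...).
"sampler" → "esm".
(Check on "shimmer": → "mershim" → "esi" ✓)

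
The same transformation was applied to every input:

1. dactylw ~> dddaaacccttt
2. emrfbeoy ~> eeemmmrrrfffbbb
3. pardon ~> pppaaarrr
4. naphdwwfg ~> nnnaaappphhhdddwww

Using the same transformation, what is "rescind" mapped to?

rrreeesssccc

Each output is the input with this applied: delete the last 3 characters, then repeat every character 3 times.
For "rescind" the result is "rrreeesssccc".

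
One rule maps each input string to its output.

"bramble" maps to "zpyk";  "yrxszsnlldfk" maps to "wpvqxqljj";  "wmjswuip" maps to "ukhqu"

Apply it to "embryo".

ckz

Rule — delete the last 3 characters, then shift every letter 2 places backward in the alphabet (wrapping around).
For "embryo" the result is "ckz".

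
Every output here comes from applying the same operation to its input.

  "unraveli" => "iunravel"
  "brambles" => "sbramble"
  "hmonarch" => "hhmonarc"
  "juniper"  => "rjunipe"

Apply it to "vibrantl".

lvibrant

The transformation: move the last character to the front.
So "vibrantl" becomes "lvibrant".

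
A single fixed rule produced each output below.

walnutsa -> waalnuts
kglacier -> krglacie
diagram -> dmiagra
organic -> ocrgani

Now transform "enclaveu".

eunclave

In each case the input is transformed by: swap the first and last characters, then move the last character to the front.
On "enclaveu": the first step gives "unclavee", and the second then gives "eunclave".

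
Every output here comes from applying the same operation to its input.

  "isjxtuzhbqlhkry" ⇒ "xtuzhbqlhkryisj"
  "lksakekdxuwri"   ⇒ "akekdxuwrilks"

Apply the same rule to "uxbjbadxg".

The transformation: move the first 3 characters to the end (rotate left by 3).
On "uxbjbadxg" that produces "jbadxguxb".

jbadxguxb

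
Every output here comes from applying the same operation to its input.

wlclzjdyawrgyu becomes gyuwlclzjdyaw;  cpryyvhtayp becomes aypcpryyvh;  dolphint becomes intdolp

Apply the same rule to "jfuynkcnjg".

njgjfuynk

In each case the input is transformed by: move the last 3 characters to the front (rotate right by 3), then delete the last character.
Starting from "jfuynkcnjg": after the first operation, "njgjfuynkc"; after the second, "njgjfuynk".
(Check on "dolphint": → "intdolph" → "intdolp" ✓)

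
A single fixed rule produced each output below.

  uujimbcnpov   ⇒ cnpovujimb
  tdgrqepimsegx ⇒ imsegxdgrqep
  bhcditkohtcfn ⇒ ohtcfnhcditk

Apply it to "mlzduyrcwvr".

In each case the input is transformed by: delete the first character, then swap the front and back halves of the string.
"mlzduyrcwvr" → "lzduyrcwvr" → "rcwvrlzduy".

rcwvrlzduy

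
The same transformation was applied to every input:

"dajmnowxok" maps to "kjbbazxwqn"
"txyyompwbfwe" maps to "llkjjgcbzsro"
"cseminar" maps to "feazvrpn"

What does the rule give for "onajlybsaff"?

lfbaywssonn

In each case the input is transformed by: sort the characters into reverse alphabetical order, then shift every letter 13 places forward in the alphabet (wrapping around) — i.e. ROT13.
Working it through for "onajlybsaff": intermediate "ysonljffbaa", final "lfbaywssonn".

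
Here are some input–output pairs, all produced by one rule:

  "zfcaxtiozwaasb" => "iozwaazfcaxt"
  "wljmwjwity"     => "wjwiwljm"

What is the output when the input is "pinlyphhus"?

yphhpinl

The transformation: delete the last 2 characters, then swap the front and back halves of the string.
Working it through for "pinlyphhus": intermediate "pinlyphh", final "yphhpinl".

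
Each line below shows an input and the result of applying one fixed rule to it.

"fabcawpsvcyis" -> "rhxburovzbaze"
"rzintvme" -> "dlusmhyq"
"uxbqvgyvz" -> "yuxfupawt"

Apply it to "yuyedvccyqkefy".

What's happening: shift every letter 1 place backward in the alphabet (wrapping around), then reverse the string.
Working it through for "yuyedvccyqkefy": intermediate "xtxdcubbxpjdex", final "xedjpxbbucdxtx".

xedjpxbbucdxtx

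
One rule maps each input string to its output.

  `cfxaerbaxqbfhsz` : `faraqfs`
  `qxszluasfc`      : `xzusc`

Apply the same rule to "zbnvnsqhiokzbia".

In each case the input is transformed by: keep every other character starting from the second (positions 2nd, 4th, 6th, ...).
Applying that to "zbnvnsqhiokzbia" gives "bvshozi".

bvshozi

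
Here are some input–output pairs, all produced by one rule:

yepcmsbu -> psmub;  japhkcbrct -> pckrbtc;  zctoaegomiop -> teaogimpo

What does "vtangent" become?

In each case the input is transformed by: swap each adjacent pair of characters (1↔2, 3↔4, ...), then delete the first 3 characters.
Applying both steps to "vtangent": "tvnaegtn", then "aegtn".
(Check on "yepcmsbu": → "eycpsmub" → "psmub" ✓)

aegtn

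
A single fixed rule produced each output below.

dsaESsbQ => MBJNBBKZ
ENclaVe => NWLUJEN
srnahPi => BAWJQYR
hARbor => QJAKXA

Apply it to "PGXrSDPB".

YPGABMYK

Looking at the pairs, the operation is to shift every letter 9 places forward in the alphabet (wrapping around), then convert every letter to uppercase.
Starting from "PGXrSDPB": after the first operation, "YPGaBMYK"; after the second, "YPGABMYK".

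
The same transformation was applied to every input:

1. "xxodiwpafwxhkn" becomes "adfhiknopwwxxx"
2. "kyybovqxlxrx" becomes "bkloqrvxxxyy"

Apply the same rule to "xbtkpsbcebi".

bbbceikpstx

Looking at the pairs, the operation is to sort the characters into alphabetical order.
So "xbtkpsbcebi" becomes "bbbceikpstx".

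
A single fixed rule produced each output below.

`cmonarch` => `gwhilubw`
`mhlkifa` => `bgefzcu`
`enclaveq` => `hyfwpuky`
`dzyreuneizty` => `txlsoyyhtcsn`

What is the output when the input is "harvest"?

ubplmyn

The pattern: swap each adjacent pair of characters (1↔2, 3↔4, ...), then shift every letter 6 places backward in the alphabet (wrapping around).
"harvest" → "ahvrset" → "ubplmyn".
(Check on "enclaveq": → "nelcvaqe" → "hyfwpuky" ✓)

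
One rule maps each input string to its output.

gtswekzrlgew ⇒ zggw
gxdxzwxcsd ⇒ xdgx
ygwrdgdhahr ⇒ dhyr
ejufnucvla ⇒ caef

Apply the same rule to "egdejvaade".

aeee

Looking at the pairs, the operation is to keep one character in every 3, starting at position 1 (positions 1st, 4th, 7th, ...), then swap the front and back halves of the string.
Applying both steps to "egdejvaade": "eeae", then "aeee".
(Check on "ejufnucvla": → "efca" → "caef" ✓)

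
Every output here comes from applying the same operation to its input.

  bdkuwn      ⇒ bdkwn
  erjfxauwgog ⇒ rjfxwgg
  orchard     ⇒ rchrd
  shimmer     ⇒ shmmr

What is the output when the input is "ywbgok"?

In each case the input is transformed by: remove every vowel.
On "ywbgok" that produces "ywbgk".

ywbgk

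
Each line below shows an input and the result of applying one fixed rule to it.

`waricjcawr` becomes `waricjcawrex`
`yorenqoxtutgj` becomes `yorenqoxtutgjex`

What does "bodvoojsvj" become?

In each case the input is transformed by: append "ex".
So "bodvoojsvj" becomes "bodvoojsvjex".

bodvoojsvjex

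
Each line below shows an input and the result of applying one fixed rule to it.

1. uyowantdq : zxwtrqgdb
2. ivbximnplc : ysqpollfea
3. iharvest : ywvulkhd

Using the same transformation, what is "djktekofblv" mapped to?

ywronnmihge

The pattern: shift every letter 3 places forward in the alphabet (wrapping around), then sort the characters into reverse alphabetical order.
"djktekofblv" → "gmnwhnrieoy" → "ywronnmihge".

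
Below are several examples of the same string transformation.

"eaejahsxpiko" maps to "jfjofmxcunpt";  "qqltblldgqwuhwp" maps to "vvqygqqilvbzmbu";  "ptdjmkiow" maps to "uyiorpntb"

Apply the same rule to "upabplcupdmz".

The pattern: shift every letter 5 places forward in the alphabet (wrapping around).
For "upabplcupdmz" the result is "zufguqhzuire".

zufguqhzuire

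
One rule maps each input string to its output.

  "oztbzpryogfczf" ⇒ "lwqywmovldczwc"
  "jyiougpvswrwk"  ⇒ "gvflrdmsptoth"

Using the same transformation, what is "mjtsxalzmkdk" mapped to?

In each case the input is transformed by: shift every letter 3 places backward in the alphabet (wrapping around).
"mjtsxalzmkdk" → "jgqpuxiwjhah".

jgqpuxiwjhah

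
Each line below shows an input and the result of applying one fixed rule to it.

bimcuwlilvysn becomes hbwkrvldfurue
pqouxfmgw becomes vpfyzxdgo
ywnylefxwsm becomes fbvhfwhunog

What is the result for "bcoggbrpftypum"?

ydvklxppkayoch

Looking at the pairs, the operation is to move the last 3 characters to the front (rotate right by 3), then shift every letter 9 places forward in the alphabet (wrapping around).
Working it through for "bcoggbrpftypum": intermediate "pumbcoggbrpfty", final "ydvklxppkayoch".
(Check on "bimcuwlilvysn": → "ysnbimcuwlilv" → "hbwkrvldfurue" ✓)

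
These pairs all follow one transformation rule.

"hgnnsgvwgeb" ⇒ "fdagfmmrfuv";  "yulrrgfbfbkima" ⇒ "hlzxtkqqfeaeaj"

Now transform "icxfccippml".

olkhbwebbho

Looking at the pairs, the operation is to shift every letter 1 place backward in the alphabet (wrapping around), then move the last 3 characters to the front (rotate right by 3).
Starting from "icxfccippml": after the first operation, "hbwebbhoolk"; after the second, "olkhbwebbho".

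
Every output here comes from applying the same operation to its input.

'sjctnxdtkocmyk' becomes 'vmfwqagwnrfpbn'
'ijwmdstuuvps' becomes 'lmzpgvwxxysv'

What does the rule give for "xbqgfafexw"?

aetjidihaz

The pattern: shift every letter 3 places forward in the alphabet (wrapping around).
"xbqgfafexw" → "aetjidihaz".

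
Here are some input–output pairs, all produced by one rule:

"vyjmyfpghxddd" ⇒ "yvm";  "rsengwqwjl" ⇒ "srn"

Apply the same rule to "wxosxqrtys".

xws

In each case the input is transformed by: swap each adjacent pair of characters (1↔2, 3↔4, ...), then keep only the first 3 characters.
Applying both steps to "wxosxqrtys": "xwsoqxtrsy", then "xws".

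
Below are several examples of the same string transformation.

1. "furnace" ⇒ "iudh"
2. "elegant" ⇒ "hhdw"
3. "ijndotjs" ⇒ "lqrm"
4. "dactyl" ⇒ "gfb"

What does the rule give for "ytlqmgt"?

What's happening: keep every other character starting from the first (positions 1st, 3rd, 5th, ...), then shift every letter 3 places forward in the alphabet (wrapping around).
Starting from "ytlqmgt": after the first operation, "ylmt"; after the second, "bopw".

bopw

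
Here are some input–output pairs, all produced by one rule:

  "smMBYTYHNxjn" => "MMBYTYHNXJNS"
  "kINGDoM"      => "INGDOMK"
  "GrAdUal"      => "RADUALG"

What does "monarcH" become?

ONARCHM

Each output is the input with this applied: move the first character to the end, then convert every letter to uppercase.
Applying that to "monarcH" gives "ONARCHM".
(Check on "GrAdUal": → "rAdUalG" → "RADUALG" ✓)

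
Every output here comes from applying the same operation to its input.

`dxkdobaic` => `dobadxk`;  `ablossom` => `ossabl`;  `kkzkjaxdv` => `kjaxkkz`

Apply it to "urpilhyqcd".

ilhyqurp

Each output is the input with this applied: delete the last 2 characters, then move the first 3 characters to the end (rotate left by 3).
Starting from "urpilhyqcd": after the first operation, "urpilhyq"; after the second, "ilhyqurp".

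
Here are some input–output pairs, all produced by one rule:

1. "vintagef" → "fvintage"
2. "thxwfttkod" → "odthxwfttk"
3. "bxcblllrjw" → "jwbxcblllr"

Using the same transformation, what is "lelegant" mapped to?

tlelegan

The pattern: swap the front and back halves of the string, then move the first 3 characters to the end (rotate left by 3).
Starting from "lelegant": after the first operation, "gantlele"; after the second, "tlelegan".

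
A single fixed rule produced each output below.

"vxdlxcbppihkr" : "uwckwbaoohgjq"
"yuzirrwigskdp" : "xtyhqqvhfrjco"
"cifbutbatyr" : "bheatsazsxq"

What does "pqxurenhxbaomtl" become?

opwtqdmgwaznlsk

Rule — shift every letter 1 place backward in the alphabet (wrapping around).
On "pqxurenhxbaomtl" that produces "opwtqdmgwaznlsk".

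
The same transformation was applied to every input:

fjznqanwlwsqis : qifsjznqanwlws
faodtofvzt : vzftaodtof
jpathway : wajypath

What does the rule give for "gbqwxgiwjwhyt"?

hygtbqwxgiwjw

In each case the input is transformed by: swap the first and last characters, then move the last 3 characters to the front (rotate right by 3).
Applying both steps to "gbqwxgiwjwhyt": "tbqwxgiwjwhyg", then "hygtbqwxgiwjw".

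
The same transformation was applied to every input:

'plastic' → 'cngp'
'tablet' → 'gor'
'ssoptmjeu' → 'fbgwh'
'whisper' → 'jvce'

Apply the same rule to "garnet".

ter

Rule — keep every other character starting from the first (positions 1st, 3rd, 5th, ...), then shift every letter 13 places forward in the alphabet (wrapping around) — i.e. ROT13.
"garnet" → "gre" → "ter".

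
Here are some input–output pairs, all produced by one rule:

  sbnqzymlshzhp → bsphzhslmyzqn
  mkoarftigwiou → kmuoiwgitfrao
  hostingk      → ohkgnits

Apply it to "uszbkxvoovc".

The rule is to reverse the string, then move the last 2 characters to the front (rotate right by 2).
On "uszbkxvoovc": the first step gives "cvoovxkbzsu", and the second then gives "sucvoovxkbz".
(Check on "mkoarftigwiou": → "uoiwgitfraokm" → "kmuoiwgitfrao" ✓)

sucvoovxkbz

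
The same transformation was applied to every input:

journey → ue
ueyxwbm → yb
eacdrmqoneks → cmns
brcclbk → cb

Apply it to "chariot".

ao

The rule is to keep one character in every 3, starting at position 3 (positions 3rd, 6th, 9th, ...).
Applying that to "chariot" gives "ao".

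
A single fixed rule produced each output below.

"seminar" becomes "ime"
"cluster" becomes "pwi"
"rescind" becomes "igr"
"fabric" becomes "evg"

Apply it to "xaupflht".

etpx

Looking at the pairs, the operation is to shift every letter 4 places forward in the alphabet (wrapping around), then keep every other character starting from the second (positions 2nd, 4th, 6th, ...).
Applying both steps to "xaupflht": "beytjplx", then "etpx".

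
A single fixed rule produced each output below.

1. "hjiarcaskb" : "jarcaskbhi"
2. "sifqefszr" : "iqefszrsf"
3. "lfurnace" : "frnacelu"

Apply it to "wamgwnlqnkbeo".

The rule is to move the first 2 characters to the end (rotate left by 2), then swap the first and last characters.
Doing the same to "wamgwnlqnkbeo": "agwnlqnkbeowm".

agwnlqnkbeowm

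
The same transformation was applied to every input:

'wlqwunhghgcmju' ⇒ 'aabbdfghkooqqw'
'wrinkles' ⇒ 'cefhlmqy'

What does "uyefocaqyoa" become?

Each output is the input with this applied: shift every letter 6 places backward in the alphabet (wrapping around), then sort the characters into alphabetical order.
Applying both steps to "uyefocaqyoa": "osyziwuksiu", then "iikossuuwyz".
(Check on "wrinkles": → "qlchefym" → "cefhlmqy" ✓)

iikossuuwyz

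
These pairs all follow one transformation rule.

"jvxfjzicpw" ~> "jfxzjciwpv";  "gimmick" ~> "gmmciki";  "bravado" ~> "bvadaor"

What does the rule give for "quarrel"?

Looking at the pairs, the operation is to swap each adjacent pair of characters (1↔2, 3↔4, ...), then move the first character to the end.
"quarrel" → "uqraerl" → "qraerlu".

qraerlu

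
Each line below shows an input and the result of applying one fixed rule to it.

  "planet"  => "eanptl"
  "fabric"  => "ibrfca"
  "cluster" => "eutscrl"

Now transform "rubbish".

What's happening: take characters alternately from the front and the back (1st, last, 2nd, 2nd-last, ...), then move the first 3 characters to the end (rotate left by 3).
On "rubbish" that produces "sbibrhu".

sbibrhu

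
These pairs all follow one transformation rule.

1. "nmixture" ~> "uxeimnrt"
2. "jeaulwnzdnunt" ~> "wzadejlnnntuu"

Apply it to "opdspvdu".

Each output is the input with this applied: sort the characters into alphabetical order, then move the last 2 characters to the front (rotate right by 2).
"opdspvdu" → "ddoppsuv" → "uvddopps".
(Check on "nmixture": → "eimnrtux" → "uxeimnrt" ✓)

uvddopps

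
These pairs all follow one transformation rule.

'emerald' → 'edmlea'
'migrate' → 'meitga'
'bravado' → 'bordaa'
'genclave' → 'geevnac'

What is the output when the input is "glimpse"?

Looking at the pairs, the operation is to take characters alternately from the front and the back (1st, last, 2nd, 2nd-last, ...), then delete the last character.
Working it through for "glimpse": intermediate "gelsipm", final "gelsip".

gelsip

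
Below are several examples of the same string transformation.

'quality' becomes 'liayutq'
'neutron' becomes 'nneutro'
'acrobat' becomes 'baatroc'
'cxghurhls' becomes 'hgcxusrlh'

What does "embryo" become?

Rule — sort the characters into reverse alphabetical order, then move the last 3 characters to the front (rotate right by 3).
Applying both steps to "embryo": "yromeb", then "mebyro".

mebyro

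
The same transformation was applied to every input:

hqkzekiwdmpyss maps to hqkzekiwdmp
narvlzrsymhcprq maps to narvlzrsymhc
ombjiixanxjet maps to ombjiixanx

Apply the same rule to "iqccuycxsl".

Looking at the pairs, the operation is to delete the last 3 characters.
Doing the same to "iqccuycxsl": "iqccuyc".

iqccuyc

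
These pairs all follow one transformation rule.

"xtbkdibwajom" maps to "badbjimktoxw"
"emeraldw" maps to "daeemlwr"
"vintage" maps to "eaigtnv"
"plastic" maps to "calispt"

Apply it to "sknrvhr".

What's happening: sort the characters into alphabetical order, then swap each adjacent pair of characters (1↔2, 3↔4, ...).
On "sknrvhr" that produces "khrnsrv".

khrnsrv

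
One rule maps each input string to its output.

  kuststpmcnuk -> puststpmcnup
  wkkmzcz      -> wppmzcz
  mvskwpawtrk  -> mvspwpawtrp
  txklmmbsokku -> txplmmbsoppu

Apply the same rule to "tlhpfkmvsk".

tlhpfpmvsp

Looking at the pairs, the operation is to replace every "k" with "p".
Doing the same to "tlhpfkmvsk": "tlhpfpmvsp".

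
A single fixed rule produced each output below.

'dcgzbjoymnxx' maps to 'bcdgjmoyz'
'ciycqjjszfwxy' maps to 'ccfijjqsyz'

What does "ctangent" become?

acgnt

What's happening: delete the last 3 characters, then sort the characters into alphabetical order.
Applying both steps to "ctangent": "ctang", then "acgnt".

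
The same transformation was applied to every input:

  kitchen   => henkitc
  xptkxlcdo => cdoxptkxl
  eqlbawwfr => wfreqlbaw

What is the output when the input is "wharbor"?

Rule — move the last 3 characters to the front (rotate right by 3).
Doing the same to "wharbor": "borwhar".

borwhar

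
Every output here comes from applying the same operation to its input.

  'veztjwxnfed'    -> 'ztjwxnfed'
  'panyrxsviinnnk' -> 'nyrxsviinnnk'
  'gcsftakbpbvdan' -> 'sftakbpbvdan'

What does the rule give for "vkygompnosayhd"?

Rule — delete the first 2 characters.
Applying that to "vkygompnosayhd" gives "ygompnosayhd".

ygompnosayhd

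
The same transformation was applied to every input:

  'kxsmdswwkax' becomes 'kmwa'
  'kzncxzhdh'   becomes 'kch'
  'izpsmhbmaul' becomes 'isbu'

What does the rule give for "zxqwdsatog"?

zwag

The rule is to keep one character in every 3, starting at position 1 (positions 1st, 4th, 7th, ...).
On "zxqwdsatog" that produces "zwag".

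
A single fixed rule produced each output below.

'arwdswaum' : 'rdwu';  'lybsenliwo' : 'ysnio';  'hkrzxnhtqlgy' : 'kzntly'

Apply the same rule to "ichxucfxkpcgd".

Each output is the input with this applied: keep every other character starting from the second (positions 2nd, 4th, 6th, ...).
So "ichxucfxkpcgd" becomes "cxcxpg".

cxcxpg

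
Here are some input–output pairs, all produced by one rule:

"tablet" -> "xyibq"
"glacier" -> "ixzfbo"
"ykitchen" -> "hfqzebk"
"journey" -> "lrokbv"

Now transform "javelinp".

xsbifkm

The transformation: delete the first character, then shift every letter 3 places backward in the alphabet (wrapping around).
On "javelinp": the first step gives "avelinp", and the second then gives "xsbifkm".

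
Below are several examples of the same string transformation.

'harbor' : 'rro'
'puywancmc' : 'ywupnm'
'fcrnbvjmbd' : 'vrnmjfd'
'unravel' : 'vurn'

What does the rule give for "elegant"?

Each output is the input with this applied: sort the characters into reverse alphabetical order, then delete the last 3 characters.
Applying both steps to "elegant": "tnlgeea", then "tnlg".
(Check on "puywancmc": → "ywupnmcca" → "ywupnm" ✓)

tnlg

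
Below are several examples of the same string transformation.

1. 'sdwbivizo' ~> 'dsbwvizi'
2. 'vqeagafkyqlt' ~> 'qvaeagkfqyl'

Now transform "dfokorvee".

In each case the input is transformed by: delete the last character, then swap each adjacent pair of characters (1↔2, 3↔4, ...).
Working it through for "dfokorvee": intermediate "dfokorve", final "fdkoroev".
(Check on "sdwbivizo": → "sdwbiviz" → "dsbwvizi" ✓)

fdkoroev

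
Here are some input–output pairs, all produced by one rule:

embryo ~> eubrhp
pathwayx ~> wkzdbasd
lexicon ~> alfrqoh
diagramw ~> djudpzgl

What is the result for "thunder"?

The transformation: shift every letter 3 places forward in the alphabet (wrapping around), then move the first 2 characters to the end (rotate left by 2).
On "thunder": the first step gives "wkxqghu", and the second then gives "xqghuwk".

xqghuwk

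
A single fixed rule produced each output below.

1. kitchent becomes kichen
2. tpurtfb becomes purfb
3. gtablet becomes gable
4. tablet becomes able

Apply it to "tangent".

angen

Rule — remove every "t".
Doing the same to "tangent": "angen".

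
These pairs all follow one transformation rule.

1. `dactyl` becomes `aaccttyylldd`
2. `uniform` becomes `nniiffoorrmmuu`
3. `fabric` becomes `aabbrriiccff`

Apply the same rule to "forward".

oorrwwaarrddff

What's happening: double every character, then move the first 2 characters to the end (rotate left by 2).
Applying both steps to "forward": "ffoorrwwaarrdd", then "oorrwwaarrddff".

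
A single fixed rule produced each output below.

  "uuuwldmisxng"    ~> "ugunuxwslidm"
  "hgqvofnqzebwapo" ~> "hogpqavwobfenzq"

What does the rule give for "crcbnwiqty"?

cyrtcqbinw

The pattern: take characters alternately from the front and the back (1st, last, 2nd, 2nd-last, ...).
"crcbnwiqty" → "cyrtcqbinw".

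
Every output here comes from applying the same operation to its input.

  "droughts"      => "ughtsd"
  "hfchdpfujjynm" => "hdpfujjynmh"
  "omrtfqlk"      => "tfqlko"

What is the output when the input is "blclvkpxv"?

lvkpxvb

Looking at the pairs, the operation is to move the first character to the end, then delete the first 2 characters.
For "blclvkpxv", step one produces "lclvkpxvb"; step two turns that into "lvkpxvb".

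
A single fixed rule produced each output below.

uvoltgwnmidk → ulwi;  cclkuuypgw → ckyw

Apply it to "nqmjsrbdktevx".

Each output is the input with this applied: keep one character in every 3, starting at position 1 (positions 1st, 4th, 7th, ...).
"nqmjsrbdktevx" → "njbtx".

njbtx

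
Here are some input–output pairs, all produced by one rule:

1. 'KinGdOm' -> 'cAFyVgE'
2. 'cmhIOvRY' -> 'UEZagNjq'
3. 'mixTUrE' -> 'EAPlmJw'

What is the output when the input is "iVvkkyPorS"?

What's happening: flip the case of every letter, then shift every letter 8 places backward in the alphabet (wrapping around).
Starting from "iVvkkyPorS": after the first operation, "IvVKKYpORs"; after the second, "AnNCCQhGJk".
(Check on "KinGdOm": → "kINgDoM" → "cAFyVgE" ✓)

AnNCCQhGJk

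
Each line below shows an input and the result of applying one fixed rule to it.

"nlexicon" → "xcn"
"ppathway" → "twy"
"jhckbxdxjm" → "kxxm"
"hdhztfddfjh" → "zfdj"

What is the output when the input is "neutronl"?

What's happening: delete the first 3 characters, then keep every other character starting from the first (positions 1st, 3rd, 5th, ...).
"neutronl" → "tronl" → "tol".
(Check on "hdhztfddfjh": → "ztfddfjh" → "zfdj" ✓)

tol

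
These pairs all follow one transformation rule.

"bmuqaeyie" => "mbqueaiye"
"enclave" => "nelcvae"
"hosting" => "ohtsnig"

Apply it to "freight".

Rule — swap each adjacent pair of characters (1↔2, 3↔4, ...).
On "freight" that produces "rfiehgt".

rfiehgt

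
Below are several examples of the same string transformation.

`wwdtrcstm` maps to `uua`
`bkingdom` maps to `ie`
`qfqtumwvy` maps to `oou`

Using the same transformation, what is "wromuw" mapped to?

Rule — shift every letter 2 places backward in the alphabet (wrapping around), then keep only the vowels.
Starting from "wromuw": after the first operation, "upmksu"; after the second, "uu".

uu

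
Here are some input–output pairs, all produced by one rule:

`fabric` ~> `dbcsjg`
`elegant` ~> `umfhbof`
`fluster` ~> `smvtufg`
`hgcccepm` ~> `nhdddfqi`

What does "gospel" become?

mptqfh

Each output is the input with this applied: swap the first and last characters, then shift every letter 1 place forward in the alphabet (wrapping around).
Applying both steps to "gospel": "lospeg", then "mptqfh".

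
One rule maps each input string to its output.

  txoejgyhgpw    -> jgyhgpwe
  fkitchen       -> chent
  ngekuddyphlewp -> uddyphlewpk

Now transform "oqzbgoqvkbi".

goqvkbib

Each output is the input with this applied: delete the first 3 characters, then move the first character to the end.
Working it through for "oqzbgoqvkbi": intermediate "bgoqvkbi", final "goqvkbib".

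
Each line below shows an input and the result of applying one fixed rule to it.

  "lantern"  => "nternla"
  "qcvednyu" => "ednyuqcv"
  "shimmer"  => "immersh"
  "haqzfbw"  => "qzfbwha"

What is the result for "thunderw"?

nderwthu

The rule is to move the last 3 characters to the front (rotate right by 3), then move the last 2 characters to the front (rotate right by 2).
So "thunderw" becomes "nderwthu".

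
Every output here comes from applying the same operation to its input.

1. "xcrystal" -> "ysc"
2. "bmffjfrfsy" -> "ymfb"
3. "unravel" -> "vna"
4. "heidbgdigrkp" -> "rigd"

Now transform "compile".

Rule — sort the characters into reverse alphabetical order, then keep one character in every 3, starting at position 1 (positions 1st, 4th, 7th, ...).
On "compile": the first step gives "pomliec", and the second then gives "plc".
(Check on "bmffjfrfsy": → "ysrmjffffb" → "ymfb" ✓)

plc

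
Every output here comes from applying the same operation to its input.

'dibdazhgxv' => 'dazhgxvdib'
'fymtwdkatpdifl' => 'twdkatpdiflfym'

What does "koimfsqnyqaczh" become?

Rule — move the first 3 characters to the end (rotate left by 3).
For "koimfsqnyqaczh" the result is "mfsqnyqaczhkoi".

mfsqnyqaczhkoi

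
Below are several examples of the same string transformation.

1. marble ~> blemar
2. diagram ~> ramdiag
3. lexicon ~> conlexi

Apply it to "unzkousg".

usgunzko

In each case the input is transformed by: move the last 3 characters to the front (rotate right by 3).
Applying that to "unzkousg" gives "usgunzko".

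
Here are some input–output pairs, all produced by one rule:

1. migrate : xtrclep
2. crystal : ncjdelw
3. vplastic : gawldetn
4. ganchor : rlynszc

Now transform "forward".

qzchlco

Each output is the input with this applied: shift every letter 11 places forward in the alphabet (wrapping around).
Doing the same to "forward": "qzchlco".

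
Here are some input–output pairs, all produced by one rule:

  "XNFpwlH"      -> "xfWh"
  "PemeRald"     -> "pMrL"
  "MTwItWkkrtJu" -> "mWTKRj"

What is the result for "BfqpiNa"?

What's happening: flip the case of every letter, then keep every other character starting from the first (positions 1st, 3rd, 5th, ...).
Working it through for "BfqpiNa": intermediate "bFQPInA", final "bQIA".

bQIA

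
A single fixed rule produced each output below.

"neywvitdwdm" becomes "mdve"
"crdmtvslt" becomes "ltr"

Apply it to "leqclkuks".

kle

What's happening: keep one character in every 3, starting at position 2 (positions 2nd, 5th, 8th, ...), then reverse the string.
Starting from "leqclkuks": after the first operation, "elk"; after the second, "kle".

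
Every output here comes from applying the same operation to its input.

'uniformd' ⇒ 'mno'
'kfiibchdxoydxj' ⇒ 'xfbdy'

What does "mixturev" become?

eiu

The rule is to move the last 2 characters to the front (rotate right by 2), then keep one character in every 3, starting at position 1 (positions 1st, 4th, 7th, ...).
For "mixturev" the result is "eiu".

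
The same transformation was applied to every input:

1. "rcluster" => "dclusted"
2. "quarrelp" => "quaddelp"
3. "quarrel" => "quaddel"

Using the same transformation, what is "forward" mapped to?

fodwadd

What's happening: replace every "r" with "d".
On "forward" that produces "fodwadd".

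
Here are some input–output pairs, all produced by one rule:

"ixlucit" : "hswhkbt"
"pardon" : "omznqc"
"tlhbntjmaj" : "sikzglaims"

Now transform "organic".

In each case the input is transformed by: take characters alternately from the front and the back (1st, last, 2nd, 2nd-last, ...), then shift every letter 1 place backward in the alphabet (wrapping around).
Working it through for "organic": intermediate "ocrigna", final "nbqhfmz".

nbqhfmz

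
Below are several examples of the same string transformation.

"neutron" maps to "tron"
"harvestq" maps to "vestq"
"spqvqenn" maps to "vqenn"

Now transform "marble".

ble

Looking at the pairs, the operation is to delete the first 3 characters.
For "marble" the result is "ble".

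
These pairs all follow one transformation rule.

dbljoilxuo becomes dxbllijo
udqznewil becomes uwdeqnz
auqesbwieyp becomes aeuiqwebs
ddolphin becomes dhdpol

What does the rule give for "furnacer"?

Rule — delete the last 2 characters, then take characters alternately from the front and the back (1st, last, 2nd, 2nd-last, ...).
On "furnacer": the first step gives "furnac", and the second then gives "fcuarn".
(Check on "dbljoilxuo": → "dbljoilx" → "dxbllijo" ✓)

fcuarn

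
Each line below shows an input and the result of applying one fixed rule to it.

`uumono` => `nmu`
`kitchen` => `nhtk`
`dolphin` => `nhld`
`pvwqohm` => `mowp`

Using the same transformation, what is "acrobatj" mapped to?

tbra

Looking at the pairs, the operation is to keep every other character starting from the first (positions 1st, 3rd, 5th, ...), then reverse the string.
Applying both steps to "acrobatj": "arbt", then "tbra".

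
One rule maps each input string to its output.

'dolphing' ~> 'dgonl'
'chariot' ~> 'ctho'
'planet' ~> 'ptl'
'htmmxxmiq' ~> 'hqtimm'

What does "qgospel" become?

qlge

The pattern: take characters alternately from the front and the back (1st, last, 2nd, 2nd-last, ...), then delete the last 3 characters.
Applying both steps to "qgospel": "qlgeops", then "qlge".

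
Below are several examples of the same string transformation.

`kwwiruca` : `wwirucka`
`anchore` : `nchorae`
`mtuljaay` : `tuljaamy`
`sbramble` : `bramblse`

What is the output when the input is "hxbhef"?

xbhehf

In each case the input is transformed by: swap the first and last characters, then move the first character to the end.
For "hxbhef", step one produces "fxbheh"; step two turns that into "xbhehf".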